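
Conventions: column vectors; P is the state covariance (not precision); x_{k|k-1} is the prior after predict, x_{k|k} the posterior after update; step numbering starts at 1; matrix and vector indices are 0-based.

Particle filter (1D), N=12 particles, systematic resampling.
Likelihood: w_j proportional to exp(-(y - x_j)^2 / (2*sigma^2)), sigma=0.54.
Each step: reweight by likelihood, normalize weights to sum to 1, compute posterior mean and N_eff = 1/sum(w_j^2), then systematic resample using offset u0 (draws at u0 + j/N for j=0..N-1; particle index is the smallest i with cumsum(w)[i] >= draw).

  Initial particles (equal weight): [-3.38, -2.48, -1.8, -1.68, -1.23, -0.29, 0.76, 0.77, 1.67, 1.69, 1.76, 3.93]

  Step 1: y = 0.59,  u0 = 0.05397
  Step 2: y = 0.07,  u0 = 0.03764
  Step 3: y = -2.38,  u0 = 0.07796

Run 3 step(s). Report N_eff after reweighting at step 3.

step 1: w=[0.0000, 0.0000, 0.0000, 0.0001, 0.0014, 0.1051, 0.3772, 0.3750, 0.0536, 0.0498, 0.0379, 0.0000]  mean=0.7836  Neff=3.3254  idx=[5, 6, 6, 6, 6, 6, 7, 7, 7, 7, 8, 10]
step 2: w=[0.1683, 0.0929, 0.0929, 0.0929, 0.0929, 0.0929, 0.0907, 0.0907, 0.0907, 0.0907, 0.0026, 0.0016]  mean=0.5908  Neff=9.5753  idx=[0, 0, 1, 2, 3, 4, 4, 5, 6, 7, 8, 9]
step 3: w=[0.4998, 0.4998, 0.0000, 0.0000, 0.0000, 0.0000, 0.0000, 0.0000, 0.0000, 0.0000, 0.0000, 0.0000]  mean=-0.2896  Neff=2.0016  idx=[0, 0, 0, 0, 0, 0, 1, 1, 1, 1, 1, 1]

N_eff = 2.0016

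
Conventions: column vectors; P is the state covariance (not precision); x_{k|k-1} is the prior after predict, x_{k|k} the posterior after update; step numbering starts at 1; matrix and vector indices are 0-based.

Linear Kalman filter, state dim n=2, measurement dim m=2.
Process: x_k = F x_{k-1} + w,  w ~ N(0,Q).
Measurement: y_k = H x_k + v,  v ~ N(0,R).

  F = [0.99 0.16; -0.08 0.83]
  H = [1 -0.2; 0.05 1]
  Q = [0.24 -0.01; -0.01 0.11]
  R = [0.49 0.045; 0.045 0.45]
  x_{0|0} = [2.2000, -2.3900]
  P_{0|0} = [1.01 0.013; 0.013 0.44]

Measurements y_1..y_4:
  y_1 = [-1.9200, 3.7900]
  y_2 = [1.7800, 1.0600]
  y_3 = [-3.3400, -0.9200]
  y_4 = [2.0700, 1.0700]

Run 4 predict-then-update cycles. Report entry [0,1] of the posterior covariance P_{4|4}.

step 1: x^-=[1.7956, -2.1597]  P^-=[1.2453 -0.0210; -0.0210 0.4179]  S=[1.7604 0.0029; 0.0029 0.8689]  K=[0.7097 0.0451; -0.0602 0.4799]  nu=[-4.1475, 5.8599]  x^+=[-0.8836, 0.9022]  P^+=[0.3567 0.0344; 0.0344 0.2115]
step 2: x^-=[-0.7304, 0.8195]  P^-=[0.6059 0.0177; 0.0177 0.2534]  S=[1.0989 0.0421; 0.0421 0.7067]  K=[0.5468 0.0353; -0.0439 0.3625]  nu=[2.6743, 0.2770]  x^+=[0.7416, 0.8025]  P^+=[0.2748 0.0267; 0.0267 0.1598]
step 3: x^-=[0.8626, 0.6067]  P^-=[0.5219 0.0111; 0.0111 0.2183]  S=[1.0162 0.0384; 0.0384 0.6707]  K=[0.5104 0.0262; -0.0445 0.3288]  nu=[-4.0812, -1.5698]  x^+=[-1.2618, 0.2720]  P^+=[0.2557 0.0220; 0.0220 0.1449]
step 4: x^-=[-1.2056, 0.3267]  P^-=[0.5013 0.0068; 0.0068 0.2085]  S=[0.9969 0.0351; 0.0351 0.6605]  K=[0.5007 0.0216; -0.0463 0.3187]  nu=[3.3410, 0.8036]  x^+=[0.4846, 0.4283]  P^+=[0.2503 0.0197; 0.0197 0.1403]

P_post[0,1] = 0.0197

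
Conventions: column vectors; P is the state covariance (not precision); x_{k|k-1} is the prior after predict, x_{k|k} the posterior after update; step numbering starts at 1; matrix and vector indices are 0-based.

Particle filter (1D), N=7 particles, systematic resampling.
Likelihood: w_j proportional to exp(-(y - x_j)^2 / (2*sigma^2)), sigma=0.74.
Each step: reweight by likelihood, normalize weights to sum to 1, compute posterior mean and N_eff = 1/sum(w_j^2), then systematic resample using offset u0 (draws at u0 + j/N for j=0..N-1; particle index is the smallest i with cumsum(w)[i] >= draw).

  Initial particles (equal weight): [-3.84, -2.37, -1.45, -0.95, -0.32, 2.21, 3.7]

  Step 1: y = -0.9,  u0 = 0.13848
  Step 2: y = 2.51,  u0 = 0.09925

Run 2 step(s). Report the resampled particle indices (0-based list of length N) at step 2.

resampled_idx = [5, 5, 5, 6, 6, 6, 6]

step 1: w=[0.0001, 0.0528, 0.2883, 0.3792, 0.2795, 0.0001, 0.0000]  mean=-0.9933  Neff=3.2489  idx=[2, 2, 3, 3, 3, 4, 4]
step 2: w=[0.0004, 0.0004, 0.0129, 0.0129, 0.0129, 0.4802, 0.4802]  mean=-0.3453  Neff=2.1657  idx=[5, 5, 5, 6, 6, 6, 6]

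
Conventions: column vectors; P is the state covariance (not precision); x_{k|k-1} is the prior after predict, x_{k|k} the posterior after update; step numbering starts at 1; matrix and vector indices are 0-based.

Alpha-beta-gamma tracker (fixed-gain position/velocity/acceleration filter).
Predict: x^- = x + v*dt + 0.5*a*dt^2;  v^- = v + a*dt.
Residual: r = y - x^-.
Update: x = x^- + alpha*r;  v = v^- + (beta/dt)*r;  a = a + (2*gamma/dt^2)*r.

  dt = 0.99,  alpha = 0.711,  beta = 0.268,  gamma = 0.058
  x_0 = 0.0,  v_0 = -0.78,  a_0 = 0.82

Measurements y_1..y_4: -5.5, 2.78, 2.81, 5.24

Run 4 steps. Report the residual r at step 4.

step 1: x_pred=-0.3704  r=-5.1296  x^+=-4.0175  v^+=-1.3568  a^+=0.2129
step 2: x_pred=-5.2565  r=8.0365  x^+=0.4575  v^+=1.0295  a^+=1.1640
step 3: x_pred=2.0471  r=0.7629  x^+=2.5895  v^+=2.3884  a^+=1.2543
step 4: x_pred=5.5687  r=-0.3287  x^+=5.3350  v^+=3.5412  a^+=1.2154

resid = -0.3287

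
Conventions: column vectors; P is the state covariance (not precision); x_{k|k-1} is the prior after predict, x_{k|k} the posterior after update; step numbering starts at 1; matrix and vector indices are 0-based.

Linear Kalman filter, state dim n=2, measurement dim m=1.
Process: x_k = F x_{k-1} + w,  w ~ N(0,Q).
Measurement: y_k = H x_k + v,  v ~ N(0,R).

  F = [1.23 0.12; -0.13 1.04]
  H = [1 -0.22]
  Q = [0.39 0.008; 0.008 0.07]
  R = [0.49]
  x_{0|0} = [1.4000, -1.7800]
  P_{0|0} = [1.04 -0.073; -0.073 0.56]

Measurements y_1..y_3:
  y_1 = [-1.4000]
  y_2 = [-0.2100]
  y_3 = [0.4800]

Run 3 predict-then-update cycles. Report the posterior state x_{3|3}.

x_post = [-0.3241, -1.4291]

step 1: x^-=[1.5084, -2.0332]  P^-=[1.9499 -0.1807; -0.1807 0.7130]  S=[2.5539]  K=[0.7791; -0.1322]  nu=[-3.3557]  x^+=[-1.1059, -1.5897]  P^+=[0.3998 0.0823; 0.0823 0.6684]
step 2: x^-=[-1.5510, -1.5095]  P^-=[1.0288 0.1315; 0.1315 0.7775]  S=[1.4986]  K=[0.6672; -0.0264]  nu=[1.0089]  x^+=[-0.8778, -1.5362]  P^+=[0.3617 0.1579; 0.1579 0.7764]
step 3: x^-=[-1.2641, -1.4835]  P^-=[0.9950 0.2466; 0.2466 0.8732]  S=[1.4187]  K=[0.6631; 0.0384]  nu=[1.4177]  x^+=[-0.3241, -1.4291]  P^+=[0.3712 0.2104; 0.2104 0.8711]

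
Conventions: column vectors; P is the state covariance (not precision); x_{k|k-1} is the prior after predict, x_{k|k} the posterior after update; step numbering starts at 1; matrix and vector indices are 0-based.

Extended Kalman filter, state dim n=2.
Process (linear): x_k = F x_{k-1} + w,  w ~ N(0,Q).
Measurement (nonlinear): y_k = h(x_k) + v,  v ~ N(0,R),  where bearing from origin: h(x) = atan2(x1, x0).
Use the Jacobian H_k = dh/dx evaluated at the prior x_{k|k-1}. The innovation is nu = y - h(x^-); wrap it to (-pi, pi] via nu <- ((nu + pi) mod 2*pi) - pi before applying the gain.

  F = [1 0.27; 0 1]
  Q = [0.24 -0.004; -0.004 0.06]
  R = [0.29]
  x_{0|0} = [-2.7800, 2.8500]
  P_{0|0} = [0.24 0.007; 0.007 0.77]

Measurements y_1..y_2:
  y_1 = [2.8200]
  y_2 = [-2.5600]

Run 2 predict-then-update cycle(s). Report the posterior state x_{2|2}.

step 1: x^-=[-2.0105, 2.8500]  P^-=[0.5399 0.2109; 0.2109 0.8300]  H_jac=[-0.2343 -0.1653]  S=[0.3586]  K=[-0.4499; -0.5203]  nu=[0.6348]  x^+=[-2.2961, 2.5197]  P^+=[0.4673 0.1270; 0.1270 0.7329]
step 2: x^-=[-1.6158, 2.5197]  P^-=[0.8293 0.3208; 0.3208 0.7929]  H_jac=[-0.2812 -0.1803]  S=[0.4139]  K=[-0.7032; -0.5635]  nu=[1.5822]  x^+=[-2.7284, 1.6282]  P^+=[0.6246 0.1568; 0.1568 0.6615]

x_post = [-2.7284, 1.6282]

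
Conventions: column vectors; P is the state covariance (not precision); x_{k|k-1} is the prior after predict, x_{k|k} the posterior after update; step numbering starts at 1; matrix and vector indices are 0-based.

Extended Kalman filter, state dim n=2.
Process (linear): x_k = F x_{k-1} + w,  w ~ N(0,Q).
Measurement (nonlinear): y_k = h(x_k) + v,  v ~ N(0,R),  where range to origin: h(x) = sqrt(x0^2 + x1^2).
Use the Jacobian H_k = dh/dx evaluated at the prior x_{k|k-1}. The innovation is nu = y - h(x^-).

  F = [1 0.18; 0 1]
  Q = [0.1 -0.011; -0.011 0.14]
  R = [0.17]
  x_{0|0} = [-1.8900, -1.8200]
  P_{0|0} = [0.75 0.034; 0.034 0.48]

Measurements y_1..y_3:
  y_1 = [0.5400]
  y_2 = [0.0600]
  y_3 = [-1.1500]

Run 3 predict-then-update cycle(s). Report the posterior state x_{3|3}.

x_post = [0.5986, -0.1953]

step 1: x^-=[-2.2176, -1.8200]  P^-=[0.8778 0.1094; 0.1094 0.6200]  H_jac=[-0.7730 -0.6344]  S=[1.0513]  K=[-0.7114; -0.4546]  nu=[-2.3288]  x^+=[-0.5608, -0.7614]  P^+=[0.3457 -0.2306; -0.2306 0.4028]
step 2: x^-=[-0.6979, -0.7614]  P^-=[0.3757 -0.1691; -0.1691 0.5428]  H_jac=[-0.6757 -0.7372]  S=[0.4681]  K=[-0.2761; -0.6107]  nu=[-0.9729]  x^+=[-0.4293, -0.1672]  P^+=[0.3401 -0.2480; -0.2480 0.3682]
step 3: x^-=[-0.4594, -0.1672]  P^-=[0.3627 -0.1927; -0.1927 0.5082]  H_jac=[-0.9397 -0.3421]  S=[0.4258]  K=[-0.6456; 0.0171]  nu=[-1.6389]  x^+=[0.5986, -0.1953]  P^+=[0.1852 -0.1880; -0.1880 0.5080]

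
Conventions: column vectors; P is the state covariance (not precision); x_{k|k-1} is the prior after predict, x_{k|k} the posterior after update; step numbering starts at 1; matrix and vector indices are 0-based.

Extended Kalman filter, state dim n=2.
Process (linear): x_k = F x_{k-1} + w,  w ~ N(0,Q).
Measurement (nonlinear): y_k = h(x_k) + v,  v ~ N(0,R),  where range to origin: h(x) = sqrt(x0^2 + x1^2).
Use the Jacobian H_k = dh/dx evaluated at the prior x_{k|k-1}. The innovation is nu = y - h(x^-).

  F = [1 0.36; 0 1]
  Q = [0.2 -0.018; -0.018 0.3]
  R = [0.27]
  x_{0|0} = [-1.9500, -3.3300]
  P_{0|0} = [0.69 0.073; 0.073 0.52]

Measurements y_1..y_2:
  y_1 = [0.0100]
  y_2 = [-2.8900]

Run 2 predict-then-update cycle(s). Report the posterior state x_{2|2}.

step 1: x^-=[-3.1488, -3.3300]  P^-=[1.0100 0.2422; 0.2422 0.8200]  H_jac=[-0.6871 -0.7266]  S=[1.4215]  K=[-0.6120; -0.5362]  nu=[-4.5730]  x^+=[-0.3504, -0.8779]  P^+=[0.4776 -0.2242; -0.2242 0.4113]
step 2: x^-=[-0.6664, -0.8779]  P^-=[0.5695 -0.0942; -0.0942 0.7113]  H_jac=[-0.6046 -0.7965]  S=[0.8387]  K=[-0.3211; -0.6076]  nu=[-3.9922]  x^+=[0.6154, 1.5477]  P^+=[0.4830 -0.2578; -0.2578 0.4017]

x_post = [0.6154, 1.5477]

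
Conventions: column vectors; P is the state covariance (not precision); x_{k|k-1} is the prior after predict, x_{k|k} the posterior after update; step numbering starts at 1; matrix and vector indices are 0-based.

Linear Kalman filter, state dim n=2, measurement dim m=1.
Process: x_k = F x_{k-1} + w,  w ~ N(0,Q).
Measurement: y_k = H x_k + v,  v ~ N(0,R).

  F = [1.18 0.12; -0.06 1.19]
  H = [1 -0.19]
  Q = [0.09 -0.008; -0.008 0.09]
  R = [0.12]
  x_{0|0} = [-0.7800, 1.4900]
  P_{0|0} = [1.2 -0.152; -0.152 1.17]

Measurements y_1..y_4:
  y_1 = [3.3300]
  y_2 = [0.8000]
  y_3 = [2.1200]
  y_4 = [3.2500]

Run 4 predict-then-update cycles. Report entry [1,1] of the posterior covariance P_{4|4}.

P_post[1,1] = 3.4531

step 1: x^-=[-0.7416, 1.8199]  P^-=[1.7347 -0.1382; -0.1382 1.7729]  S=[1.9712]  K=[0.8933; -0.2410]  nu=[4.4174]  x^+=[3.2046, 0.7553]  P^+=[0.1616 0.2862; 0.2862 1.6584]
step 2: x^-=[3.8721, 0.7065]  P^-=[0.4199 0.6172; 0.6172 2.3981]  S=[0.3920]  K=[0.7721; 0.4121]  nu=[-2.9378]  x^+=[1.6037, -0.5041]  P^+=[0.1862 0.4924; 0.4924 2.3316]
step 3: x^-=[1.8318, -0.6960]  P^-=[0.5223 0.9997; 0.9997 3.3221]  S=[0.3824]  K=[0.8693; 0.9638]  nu=[0.1559]  x^+=[1.9674, -0.5458]  P^+=[0.2334 0.6794; 0.6794 2.9669]
step 4: x^-=[2.2560, -0.7675]  P^-=[0.6501 1.3482; 1.3482 4.1953]  S=[0.4092]  K=[0.9626; 1.3468]  nu=[0.8482]  x^+=[3.0725, 0.3748]  P^+=[0.2709 0.8177; 0.8177 3.4531]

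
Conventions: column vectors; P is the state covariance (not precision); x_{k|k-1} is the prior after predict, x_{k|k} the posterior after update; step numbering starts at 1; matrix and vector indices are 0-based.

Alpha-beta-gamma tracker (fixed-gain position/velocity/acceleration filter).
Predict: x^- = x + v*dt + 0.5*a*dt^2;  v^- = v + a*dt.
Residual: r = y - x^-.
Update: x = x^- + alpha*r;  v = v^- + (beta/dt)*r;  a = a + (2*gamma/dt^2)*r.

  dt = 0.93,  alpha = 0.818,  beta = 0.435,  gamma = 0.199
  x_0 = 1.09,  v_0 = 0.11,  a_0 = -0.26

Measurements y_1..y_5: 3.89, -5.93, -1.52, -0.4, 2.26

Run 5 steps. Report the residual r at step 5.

step 1: x_pred=1.0799  r=2.8101  x^+=3.3786  v^+=1.1826  a^+=1.0331
step 2: x_pred=4.9252  r=-10.8552  x^+=-3.9544  v^+=-2.9340  a^+=-3.9621
step 3: x_pred=-8.3964  r=6.8764  x^+=-2.7715  v^+=-3.4023  a^+=-0.7978
step 4: x_pred=-6.2807  r=5.8807  x^+=-1.4703  v^+=-1.3936  a^+=1.9083
step 5: x_pred=-1.9411  r=4.2011  x^+=1.4954  v^+=2.3461  a^+=3.8415

resid = 4.2011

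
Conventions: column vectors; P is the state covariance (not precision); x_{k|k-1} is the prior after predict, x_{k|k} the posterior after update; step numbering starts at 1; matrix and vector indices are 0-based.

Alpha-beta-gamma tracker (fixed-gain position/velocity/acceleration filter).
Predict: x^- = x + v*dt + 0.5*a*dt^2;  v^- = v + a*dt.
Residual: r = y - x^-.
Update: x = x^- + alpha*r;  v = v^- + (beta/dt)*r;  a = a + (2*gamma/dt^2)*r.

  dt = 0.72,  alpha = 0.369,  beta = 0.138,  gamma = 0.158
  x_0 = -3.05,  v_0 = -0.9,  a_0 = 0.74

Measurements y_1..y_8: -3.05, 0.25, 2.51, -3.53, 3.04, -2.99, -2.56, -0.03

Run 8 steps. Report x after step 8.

x_post = -3.9845

step 1: x_pred=-3.5062  r=0.4562  x^+=-3.3379  v^+=-0.2798  a^+=1.0181
step 2: x_pred=-3.2754  r=3.5254  x^+=-1.9745  v^+=1.1290  a^+=3.1671
step 3: x_pred=-0.3408  r=2.8508  x^+=0.7112  v^+=3.9556  a^+=4.9048
step 4: x_pred=4.8305  r=-8.3605  x^+=1.7455  v^+=5.8846  a^+=-0.1915
step 5: x_pred=5.9328  r=-2.8928  x^+=4.8654  v^+=5.1923  a^+=-1.9549
step 6: x_pred=8.0971  r=-11.0871  x^+=4.0060  v^+=1.6598  a^+=-8.7132
step 7: x_pred=2.9425  r=-5.5025  x^+=0.9121  v^+=-5.6684  a^+=-12.0674
step 8: x_pred=-6.2970  r=6.2670  x^+=-3.9845  v^+=-13.1558  a^+=-8.2472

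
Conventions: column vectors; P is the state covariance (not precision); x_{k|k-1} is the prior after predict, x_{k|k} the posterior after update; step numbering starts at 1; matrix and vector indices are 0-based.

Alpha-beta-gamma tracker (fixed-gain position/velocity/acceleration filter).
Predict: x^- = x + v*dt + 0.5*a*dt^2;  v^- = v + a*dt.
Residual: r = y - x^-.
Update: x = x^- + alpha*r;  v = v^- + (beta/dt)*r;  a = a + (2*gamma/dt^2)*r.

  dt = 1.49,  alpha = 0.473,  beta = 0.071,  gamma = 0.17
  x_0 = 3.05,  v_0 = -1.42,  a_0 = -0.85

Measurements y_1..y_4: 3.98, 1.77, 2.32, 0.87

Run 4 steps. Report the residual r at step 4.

resid = 3.1096

step 1: x_pred=-0.0093  r=3.9893  x^+=1.8776  v^+=-2.4964  a^+=-0.2390
step 2: x_pred=-2.1074  r=3.8774  x^+=-0.2734  v^+=-2.6678  a^+=0.3548
step 3: x_pred=-3.8546  r=6.1746  x^+=-0.9340  v^+=-1.8450  a^+=1.3004
step 4: x_pred=-2.2396  r=3.1096  x^+=-0.7688  v^+=0.2407  a^+=1.7766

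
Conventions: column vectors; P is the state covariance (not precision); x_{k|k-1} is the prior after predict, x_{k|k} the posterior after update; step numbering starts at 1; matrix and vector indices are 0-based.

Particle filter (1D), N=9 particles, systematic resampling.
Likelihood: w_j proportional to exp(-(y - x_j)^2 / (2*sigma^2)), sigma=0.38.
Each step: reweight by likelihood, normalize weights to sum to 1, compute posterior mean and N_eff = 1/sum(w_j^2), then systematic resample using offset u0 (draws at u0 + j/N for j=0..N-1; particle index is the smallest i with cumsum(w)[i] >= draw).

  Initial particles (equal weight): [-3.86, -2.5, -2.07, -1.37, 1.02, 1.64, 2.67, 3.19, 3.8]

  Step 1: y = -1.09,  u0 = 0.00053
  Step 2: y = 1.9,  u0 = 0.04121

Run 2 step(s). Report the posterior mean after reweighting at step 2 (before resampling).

step 1: w=[0.0000, 0.0013, 0.0450, 0.9537, 0.0000, 0.0000, 0.0000, 0.0000, 0.0000]  mean=-1.4029  Neff=1.0969  idx=[1, 3, 3, 3, 3, 3, 3, 3, 3]
step 2: w=[0.0000, 0.1250, 0.1250, 0.1250, 0.1250, 0.1250, 0.1250, 0.1250, 0.1250]  mean=-1.3700  Neff=8.0000  idx=[1, 2, 3, 3, 4, 5, 6, 7, 8]

post_mean = -1.3700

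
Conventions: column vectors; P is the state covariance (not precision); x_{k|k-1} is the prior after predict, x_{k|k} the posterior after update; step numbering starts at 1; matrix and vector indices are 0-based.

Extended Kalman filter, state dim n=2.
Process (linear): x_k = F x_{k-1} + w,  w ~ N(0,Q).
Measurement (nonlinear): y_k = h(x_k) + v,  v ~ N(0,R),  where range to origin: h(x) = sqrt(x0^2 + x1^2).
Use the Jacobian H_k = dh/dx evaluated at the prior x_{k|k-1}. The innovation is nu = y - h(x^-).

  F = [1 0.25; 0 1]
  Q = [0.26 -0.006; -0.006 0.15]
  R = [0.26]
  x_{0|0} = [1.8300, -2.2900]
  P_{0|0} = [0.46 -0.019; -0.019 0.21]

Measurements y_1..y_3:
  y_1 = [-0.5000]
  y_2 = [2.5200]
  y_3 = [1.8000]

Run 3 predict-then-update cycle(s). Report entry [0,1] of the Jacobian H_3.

H_jac[0,1] = -0.6575

step 1: x^-=[1.2575, -2.2900]  P^-=[0.7236 0.0275; 0.0275 0.3600]  H_jac=[0.4813 -0.8765]  S=[0.6810]  K=[0.4760; -0.4439]  nu=[-3.1125]  x^+=[-0.2242, -0.9083]  P^+=[0.5693 0.1714; 0.1714 0.2258]
step 2: x^-=[-0.4513, -0.9083]  P^-=[0.9291 0.2219; 0.2219 0.3758]  H_jac=[-0.4449 -0.8956]  S=[0.9221]  K=[-0.6638; -0.4720]  nu=[1.5058]  x^+=[-1.4507, -1.6191]  P^+=[0.5228 -0.0670; -0.0670 0.1703]
step 3: x^-=[-1.8555, -1.6191]  P^-=[0.7600 -0.0305; -0.0305 0.3203]  H_jac=[-0.7535 -0.6575]  S=[0.7997]  K=[-0.6910; -0.2347]  nu=[-0.6626]  x^+=[-1.3977, -1.4636]  P^+=[0.3782 -0.1601; -0.1601 0.2763]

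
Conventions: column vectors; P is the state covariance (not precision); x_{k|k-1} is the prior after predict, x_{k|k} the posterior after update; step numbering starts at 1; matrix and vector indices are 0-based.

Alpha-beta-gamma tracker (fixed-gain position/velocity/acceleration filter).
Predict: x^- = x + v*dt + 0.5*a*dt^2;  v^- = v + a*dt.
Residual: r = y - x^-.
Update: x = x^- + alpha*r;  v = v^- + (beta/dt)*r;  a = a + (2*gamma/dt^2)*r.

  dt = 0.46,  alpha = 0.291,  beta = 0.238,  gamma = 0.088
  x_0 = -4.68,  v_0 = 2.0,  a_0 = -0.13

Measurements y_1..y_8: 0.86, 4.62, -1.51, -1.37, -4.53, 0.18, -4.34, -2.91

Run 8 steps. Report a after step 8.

step 1: x_pred=-3.7738  r=4.6338  x^+=-2.4253  v^+=4.3377  a^+=3.7242
step 2: x_pred=-0.0360  r=4.6560  x^+=1.3189  v^+=8.4597  a^+=7.5968
step 3: x_pred=6.0141  r=-7.5241  x^+=3.8246  v^+=8.0614  a^+=1.3386
step 4: x_pred=7.6745  r=-9.0445  x^+=5.0425  v^+=3.9976  a^+=-6.1842
step 5: x_pred=6.2271  r=-10.7571  x^+=3.0968  v^+=-4.4128  a^+=-15.1316
step 6: x_pred=-0.5340  r=0.7140  x^+=-0.3262  v^+=-11.0039  a^+=-14.5377
step 7: x_pred=-6.9261  r=2.5861  x^+=-6.1736  v^+=-16.3532  a^+=-12.3866
step 8: x_pred=-15.0065  r=12.0965  x^+=-11.4864  v^+=-15.7924  a^+=-2.3253

a_post = -2.3253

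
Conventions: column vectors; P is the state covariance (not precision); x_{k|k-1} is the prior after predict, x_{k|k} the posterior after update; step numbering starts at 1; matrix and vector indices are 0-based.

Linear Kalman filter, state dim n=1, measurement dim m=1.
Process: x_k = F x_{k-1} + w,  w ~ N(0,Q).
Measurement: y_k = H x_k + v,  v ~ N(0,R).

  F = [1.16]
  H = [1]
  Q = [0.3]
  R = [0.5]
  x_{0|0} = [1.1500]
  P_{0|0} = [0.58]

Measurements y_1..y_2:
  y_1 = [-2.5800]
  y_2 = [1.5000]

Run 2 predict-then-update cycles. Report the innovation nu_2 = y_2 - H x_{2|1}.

innov = [3.0564]

step 1: x^-=[1.3340]  P^-=[1.0804]  S=[1.5804]  K=[0.6836]  nu=[-3.9140]  x^+=[-1.3417]  P^+=[0.3418]
step 2: x^-=[-1.5564]  P^-=[0.7599]  S=[1.2599]  K=[0.6032]  nu=[3.0564]  x^+=[0.2871]  P^+=[0.3016]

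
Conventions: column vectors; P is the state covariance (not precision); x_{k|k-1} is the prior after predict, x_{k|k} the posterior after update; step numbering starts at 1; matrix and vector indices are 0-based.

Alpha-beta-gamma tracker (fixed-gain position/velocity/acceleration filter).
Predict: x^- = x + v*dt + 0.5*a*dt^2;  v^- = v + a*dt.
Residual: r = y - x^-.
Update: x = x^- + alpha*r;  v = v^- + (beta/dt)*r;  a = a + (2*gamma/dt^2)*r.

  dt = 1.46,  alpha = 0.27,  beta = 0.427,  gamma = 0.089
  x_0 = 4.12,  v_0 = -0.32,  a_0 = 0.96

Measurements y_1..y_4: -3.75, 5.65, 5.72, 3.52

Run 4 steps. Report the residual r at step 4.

step 1: x_pred=4.6760  r=-8.4260  x^+=2.4010  v^+=-1.3827  a^+=0.2564
step 2: x_pred=0.6555  r=4.9945  x^+=2.0040  v^+=0.4523  a^+=0.6735
step 3: x_pred=3.3822  r=2.3378  x^+=4.0134  v^+=2.1193  a^+=0.8687
step 4: x_pred=8.0334  r=-4.5134  x^+=6.8148  v^+=2.0676  a^+=0.4918

resid = -4.5134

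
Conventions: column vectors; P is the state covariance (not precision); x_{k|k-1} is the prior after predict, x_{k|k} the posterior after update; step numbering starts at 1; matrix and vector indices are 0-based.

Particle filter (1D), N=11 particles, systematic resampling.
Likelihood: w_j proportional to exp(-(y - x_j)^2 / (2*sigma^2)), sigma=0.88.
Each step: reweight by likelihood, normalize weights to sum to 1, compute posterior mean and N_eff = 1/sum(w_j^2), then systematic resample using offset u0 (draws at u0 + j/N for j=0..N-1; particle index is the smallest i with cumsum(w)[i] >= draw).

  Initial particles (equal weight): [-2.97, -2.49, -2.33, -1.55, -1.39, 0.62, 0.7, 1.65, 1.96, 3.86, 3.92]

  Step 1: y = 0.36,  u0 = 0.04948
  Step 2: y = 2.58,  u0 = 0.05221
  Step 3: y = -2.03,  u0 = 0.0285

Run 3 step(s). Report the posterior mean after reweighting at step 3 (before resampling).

step 1: w=[0.0003, 0.0020, 0.0035, 0.0356, 0.0519, 0.3588, 0.3479, 0.1280, 0.0718, 0.0001, 0.0001]  mean=0.6777  Neff=3.6322  idx=[4, 5, 5, 5, 5, 6, 6, 6, 6, 7, 8]
step 2: w=[0.0000, 0.0399, 0.0399, 0.0399, 0.0399, 0.0487, 0.0487, 0.0487, 0.0487, 0.2730, 0.3723]  mean=1.4157  Neff=4.3661  idx=[2, 4, 6, 8, 9, 9, 9, 10, 10, 10, 10]
step 3: w=[0.2799, 0.2799, 0.2120, 0.2120, 0.0042, 0.0042, 0.0042, 0.0009, 0.0009, 0.0009, 0.0009]  mean=0.6716  Neff=4.0534  idx=[0, 0, 0, 1, 1, 1, 2, 2, 2, 3, 3]

post_mean = 0.6716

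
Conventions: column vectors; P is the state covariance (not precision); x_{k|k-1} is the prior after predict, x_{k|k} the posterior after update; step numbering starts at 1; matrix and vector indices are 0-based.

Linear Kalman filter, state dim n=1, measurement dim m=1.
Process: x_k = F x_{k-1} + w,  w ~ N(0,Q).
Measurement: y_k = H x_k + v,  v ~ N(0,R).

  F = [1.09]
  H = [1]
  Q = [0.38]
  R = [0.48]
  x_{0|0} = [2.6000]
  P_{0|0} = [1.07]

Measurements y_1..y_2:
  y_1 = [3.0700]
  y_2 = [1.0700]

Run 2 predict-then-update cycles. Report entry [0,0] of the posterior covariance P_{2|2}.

P_post[0,0] = 0.3030

step 1: x^-=[2.8340]  P^-=[1.6513]  S=[2.1313]  K=[0.7748]  nu=[0.2360]  x^+=[3.0168]  P^+=[0.3719]
step 2: x^-=[3.2884]  P^-=[0.8218]  S=[1.3018]  K=[0.6313]  nu=[-2.2184]  x^+=[1.8879]  P^+=[0.3030]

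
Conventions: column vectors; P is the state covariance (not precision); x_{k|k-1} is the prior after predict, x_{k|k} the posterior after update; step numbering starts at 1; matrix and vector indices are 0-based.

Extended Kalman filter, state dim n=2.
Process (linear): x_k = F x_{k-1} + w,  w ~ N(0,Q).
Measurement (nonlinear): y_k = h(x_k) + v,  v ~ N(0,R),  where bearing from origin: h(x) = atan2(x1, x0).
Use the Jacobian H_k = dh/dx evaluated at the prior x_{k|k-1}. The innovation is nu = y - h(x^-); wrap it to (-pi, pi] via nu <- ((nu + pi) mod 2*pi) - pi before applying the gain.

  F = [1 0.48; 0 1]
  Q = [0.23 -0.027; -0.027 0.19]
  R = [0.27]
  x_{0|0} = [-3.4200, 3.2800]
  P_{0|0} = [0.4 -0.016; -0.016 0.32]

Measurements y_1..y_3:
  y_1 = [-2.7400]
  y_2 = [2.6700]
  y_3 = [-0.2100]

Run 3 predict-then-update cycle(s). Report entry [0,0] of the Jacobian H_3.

H_jac[0,0] = -0.3688

step 1: x^-=[-1.8456, 3.2800]  P^-=[0.6884 0.1106; 0.1106 0.5100]  H_jac=[-0.2316 -0.1303]  S=[0.3222]  K=[-0.5394; -0.2857]  nu=[1.4599]  x^+=[-2.6330, 2.8629]  P^+=[0.5946 0.0609; 0.0609 0.4837]
step 2: x^-=[-1.2588, 2.8629]  P^-=[0.9946 0.2661; 0.2661 0.6737]  H_jac=[-0.2927 -0.1287]  S=[0.3864]  K=[-0.8420; -0.4260]  nu=[0.6850]  x^+=[-1.8355, 2.5712]  P^+=[0.7206 0.1275; 0.1275 0.6036]
step 3: x^-=[-0.6014, 2.5712]  P^-=[1.2121 0.3902; 0.3902 0.7936]  H_jac=[-0.3688 -0.0862]  S=[0.4655]  K=[-1.0324; -0.4561]  nu=[-2.0106]  x^+=[1.4743, 3.4883]  P^+=[0.7159 0.1710; 0.1710 0.6967]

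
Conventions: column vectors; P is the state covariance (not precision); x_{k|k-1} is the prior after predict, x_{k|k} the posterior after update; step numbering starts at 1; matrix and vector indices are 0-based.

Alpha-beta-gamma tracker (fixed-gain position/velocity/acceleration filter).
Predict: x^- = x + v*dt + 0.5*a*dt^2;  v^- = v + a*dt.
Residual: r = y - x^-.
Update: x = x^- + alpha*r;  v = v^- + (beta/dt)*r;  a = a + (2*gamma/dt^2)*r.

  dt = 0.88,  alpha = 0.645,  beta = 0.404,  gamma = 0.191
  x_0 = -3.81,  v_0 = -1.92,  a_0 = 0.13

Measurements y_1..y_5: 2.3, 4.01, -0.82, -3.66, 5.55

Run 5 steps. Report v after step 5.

v_post = -2.4419

step 1: x_pred=-5.4493  r=7.7493  x^+=-0.4510  v^+=1.7520  a^+=3.9526
step 2: x_pred=2.6212  r=1.3888  x^+=3.5170  v^+=5.8679  a^+=4.6377
step 3: x_pred=10.4764  r=-11.2964  x^+=3.1902  v^+=4.7629  a^+=-0.9347
step 4: x_pred=7.0197  r=-10.6797  x^+=0.1313  v^+=-0.9626  a^+=-6.2028
step 5: x_pred=-3.1175  r=8.6675  x^+=2.4730  v^+=-2.4419  a^+=-1.9273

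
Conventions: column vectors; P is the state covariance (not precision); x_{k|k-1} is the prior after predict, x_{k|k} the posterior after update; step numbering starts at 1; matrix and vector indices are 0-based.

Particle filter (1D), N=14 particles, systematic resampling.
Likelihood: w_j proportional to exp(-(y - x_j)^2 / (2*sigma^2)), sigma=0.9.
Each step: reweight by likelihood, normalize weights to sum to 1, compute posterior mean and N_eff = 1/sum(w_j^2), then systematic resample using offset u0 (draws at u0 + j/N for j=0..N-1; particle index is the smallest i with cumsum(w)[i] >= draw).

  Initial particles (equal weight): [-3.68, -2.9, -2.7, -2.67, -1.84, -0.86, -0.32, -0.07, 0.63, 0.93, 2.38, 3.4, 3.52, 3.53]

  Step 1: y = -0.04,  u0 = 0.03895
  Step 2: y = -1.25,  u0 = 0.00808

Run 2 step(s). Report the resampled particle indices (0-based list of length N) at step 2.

resampled_idx = [0, 0, 1, 1, 2, 2, 3, 3, 4, 5, 6, 7, 8, 9]

step 1: w=[0.0001, 0.0016, 0.0031, 0.0034, 0.0328, 0.1600, 0.2309, 0.2422, 0.1837, 0.1356, 0.0065, 0.0002, 0.0001, 0.0001]  mean=-0.0523  Neff=5.2413  idx=[4, 5, 5, 6, 6, 6, 7, 7, 7, 8, 8, 8, 9, 9]
step 2: w=[0.1322, 0.1492, 0.1492, 0.0961, 0.0961, 0.0961, 0.0694, 0.0694, 0.0694, 0.0185, 0.0185, 0.0185, 0.0087, 0.0087]  mean=-0.5555  Neff=9.4940  idx=[0, 0, 1, 1, 2, 2, 3, 3, 4, 5, 6, 7, 8, 9]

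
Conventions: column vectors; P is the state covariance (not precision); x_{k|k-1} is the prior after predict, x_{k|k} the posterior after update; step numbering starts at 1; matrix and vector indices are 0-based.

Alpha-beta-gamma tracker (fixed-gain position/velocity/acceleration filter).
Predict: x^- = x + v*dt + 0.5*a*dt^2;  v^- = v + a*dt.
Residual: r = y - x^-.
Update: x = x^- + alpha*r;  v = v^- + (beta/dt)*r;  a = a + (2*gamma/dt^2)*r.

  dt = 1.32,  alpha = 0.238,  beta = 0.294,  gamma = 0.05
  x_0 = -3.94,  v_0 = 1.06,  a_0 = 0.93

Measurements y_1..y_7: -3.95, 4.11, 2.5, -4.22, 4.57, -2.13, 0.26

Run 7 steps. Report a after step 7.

a_post = -1.0622

step 1: x_pred=-1.7306  r=-2.2194  x^+=-2.2588  v^+=1.7933  a^+=0.8026
step 2: x_pred=0.8076  r=3.3024  x^+=1.5935  v^+=3.5883  a^+=0.9922
step 3: x_pred=7.1944  r=-4.6944  x^+=6.0772  v^+=3.8523  a^+=0.7227
step 4: x_pred=11.7919  r=-16.0119  x^+=7.9811  v^+=1.2401  a^+=-0.1962
step 5: x_pred=9.4470  r=-4.8770  x^+=8.2863  v^+=-0.1052  a^+=-0.4761
step 6: x_pred=7.7326  r=-9.8626  x^+=5.3853  v^+=-2.9304  a^+=-1.0422
step 7: x_pred=0.6093  r=-0.3493  x^+=0.5262  v^+=-4.3838  a^+=-1.0622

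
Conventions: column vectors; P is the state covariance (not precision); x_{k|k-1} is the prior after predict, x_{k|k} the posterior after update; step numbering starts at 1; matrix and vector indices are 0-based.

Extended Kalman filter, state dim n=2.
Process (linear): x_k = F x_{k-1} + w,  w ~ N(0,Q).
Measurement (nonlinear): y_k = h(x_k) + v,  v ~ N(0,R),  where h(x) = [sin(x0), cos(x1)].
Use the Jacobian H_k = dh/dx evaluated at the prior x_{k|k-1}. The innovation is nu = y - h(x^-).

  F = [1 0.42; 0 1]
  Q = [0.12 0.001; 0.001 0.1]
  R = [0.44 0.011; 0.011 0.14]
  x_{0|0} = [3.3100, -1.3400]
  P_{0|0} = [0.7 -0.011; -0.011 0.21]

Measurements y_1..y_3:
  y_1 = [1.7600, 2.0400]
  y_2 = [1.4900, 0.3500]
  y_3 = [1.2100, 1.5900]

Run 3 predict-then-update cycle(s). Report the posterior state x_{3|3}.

step 1: x^-=[2.7472, -1.3400]  P^-=[0.8478 0.0782; 0.0782 0.3100]  H_jac=[-0.9232 0.0000; 0.0000 0.9735]  S=[1.1626 -0.0593; -0.0593 0.4338]  K=[-0.6689 0.0841; -0.0268 0.6920]  nu=[1.3758, 1.8112]  x^+=[1.9792, -0.1234]  P^+=[0.3178 0.0045; 0.0045 0.0992]
step 2: x^-=[1.9273, -0.1234]  P^-=[0.4591 0.0472; 0.0472 0.1992]  H_jac=[-0.3490 0.0000; 0.0000 0.1231]  S=[0.4959 0.0090; 0.0090 0.1430]  K=[-0.3242 0.0610; -0.0364 0.1738]  nu=[0.5529, -0.6424]  x^+=[1.7089, -0.2552]  P^+=[0.4068 0.0404; 0.0404 0.1944]
step 3: x^-=[1.6017, -0.2552]  P^-=[0.5950 0.1230; 0.1230 0.2944]  H_jac=[-0.0309 0.0000; 0.0000 0.2524]  S=[0.4406 0.0100; 0.0100 0.1588]  K=[-0.0463 0.1985; -0.0193 0.4692]  nu=[0.2105, 0.6224]  x^+=[1.7155, 0.0328]  P^+=[0.5880 0.1081; 0.1081 0.2594]

x_post = [1.7155, 0.0328]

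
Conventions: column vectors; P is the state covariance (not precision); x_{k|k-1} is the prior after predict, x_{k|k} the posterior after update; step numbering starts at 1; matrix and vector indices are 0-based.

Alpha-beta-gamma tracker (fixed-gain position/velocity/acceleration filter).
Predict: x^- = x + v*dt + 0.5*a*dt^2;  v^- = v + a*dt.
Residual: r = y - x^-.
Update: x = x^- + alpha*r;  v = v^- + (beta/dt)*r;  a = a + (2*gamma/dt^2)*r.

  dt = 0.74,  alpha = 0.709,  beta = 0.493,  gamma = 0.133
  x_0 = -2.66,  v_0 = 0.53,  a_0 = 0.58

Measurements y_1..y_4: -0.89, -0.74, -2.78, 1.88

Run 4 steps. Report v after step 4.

step 1: x_pred=-2.1090  r=1.2190  x^+=-1.2447  v^+=1.7713  a^+=1.1721
step 2: x_pred=0.3870  r=-1.1270  x^+=-0.4121  v^+=1.8879  a^+=0.6247
step 3: x_pred=1.1560  r=-3.9360  x^+=-1.6346  v^+=-0.2721  a^+=-1.2872
step 4: x_pred=-2.1884  r=4.0684  x^+=0.6961  v^+=1.4858  a^+=0.6890

v_post = 1.4858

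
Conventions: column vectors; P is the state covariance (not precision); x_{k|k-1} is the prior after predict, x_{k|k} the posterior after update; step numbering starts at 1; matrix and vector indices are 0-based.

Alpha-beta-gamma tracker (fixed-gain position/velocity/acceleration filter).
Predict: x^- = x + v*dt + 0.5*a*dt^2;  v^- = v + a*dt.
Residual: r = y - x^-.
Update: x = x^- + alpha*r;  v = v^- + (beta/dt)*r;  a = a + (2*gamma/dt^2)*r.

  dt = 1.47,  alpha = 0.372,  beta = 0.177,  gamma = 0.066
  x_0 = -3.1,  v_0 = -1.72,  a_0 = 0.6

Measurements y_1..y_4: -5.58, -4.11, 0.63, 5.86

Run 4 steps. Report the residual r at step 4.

step 1: x_pred=-4.9801  r=-0.5999  x^+=-5.2033  v^+=-0.9102  a^+=0.5634
step 2: x_pred=-5.9326  r=1.8226  x^+=-5.2546  v^+=0.1374  a^+=0.6747
step 3: x_pred=-4.3237  r=4.9537  x^+=-2.4809  v^+=1.7256  a^+=0.9773
step 4: x_pred=1.1117  r=4.7483  x^+=2.8780  v^+=3.7340  a^+=1.2674

resid = 4.7483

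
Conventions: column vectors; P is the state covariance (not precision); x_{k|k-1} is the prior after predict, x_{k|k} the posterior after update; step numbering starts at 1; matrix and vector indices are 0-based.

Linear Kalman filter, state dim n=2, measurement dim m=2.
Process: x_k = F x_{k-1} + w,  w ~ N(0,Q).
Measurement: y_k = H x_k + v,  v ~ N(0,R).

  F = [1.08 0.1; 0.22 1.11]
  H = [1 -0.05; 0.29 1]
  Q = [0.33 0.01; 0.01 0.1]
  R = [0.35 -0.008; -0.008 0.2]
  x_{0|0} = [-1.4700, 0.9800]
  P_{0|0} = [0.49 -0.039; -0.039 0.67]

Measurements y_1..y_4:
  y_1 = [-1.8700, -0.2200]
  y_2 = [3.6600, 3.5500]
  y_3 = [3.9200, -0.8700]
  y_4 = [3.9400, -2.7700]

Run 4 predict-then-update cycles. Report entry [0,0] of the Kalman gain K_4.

K[0,0] = 0.5774

step 1: x^-=[-1.4896, 0.7644]  P^-=[0.8998 0.1532; 0.1532 0.9302]  S=[1.2368 0.3574; 0.3574 1.2947]  K=[0.6834 0.1312; -0.1427 0.7921]  nu=[-0.3422, -0.5524]  x^+=[-1.7959, 0.3756]  P^+=[0.2358 -0.0476; -0.0476 0.1734]
step 2: x^-=[-1.9020, 0.0218]  P^-=[0.5964 0.0272; 0.0272 0.3018]  S=[0.9445 0.1766; 0.1766 0.5677]  K=[0.5990 0.1661; -0.0948 0.5749]  nu=[5.5631, 4.0798]  x^+=[2.1081, 1.8403]  P^+=[0.2067 -0.0315; -0.0315 0.1249]
step 3: x^-=[2.4607, 2.5066]  P^-=[0.5656 0.0345; 0.0345 0.2485]  S=[0.9128 0.1776; 0.1776 0.5161]  K=[0.5819 0.1844; -0.0785 0.5279]  nu=[1.5846, -4.0902]  x^+=[2.6283, 0.2229]  P^+=[0.2009 -0.0260; -0.0260 0.1138]
step 4: x^-=[2.8609, 0.8256]  P^-=[0.5598 0.0386; 0.0386 0.2372]  S=[0.9066 0.1805; 0.1805 0.5066]  K=[0.5774 0.1909; -0.0733 0.5164]  nu=[1.1204, -4.4253]  x^+=[2.6631, -1.5416]  P^+=[0.1993 -0.0243; -0.0243 0.1109]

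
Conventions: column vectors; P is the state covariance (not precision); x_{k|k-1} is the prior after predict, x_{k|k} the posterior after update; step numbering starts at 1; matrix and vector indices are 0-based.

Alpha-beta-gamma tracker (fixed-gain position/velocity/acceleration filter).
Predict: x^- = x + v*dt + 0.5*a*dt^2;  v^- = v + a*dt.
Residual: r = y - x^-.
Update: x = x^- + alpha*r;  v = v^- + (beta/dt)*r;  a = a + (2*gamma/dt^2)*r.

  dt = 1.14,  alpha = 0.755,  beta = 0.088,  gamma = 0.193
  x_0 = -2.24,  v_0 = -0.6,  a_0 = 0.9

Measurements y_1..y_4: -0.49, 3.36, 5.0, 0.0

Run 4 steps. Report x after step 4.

step 1: x_pred=-2.3392  r=1.8492  x^+=-0.9430  v^+=0.5687  a^+=1.4492
step 2: x_pred=0.6470  r=2.7130  x^+=2.6953  v^+=2.4303  a^+=2.2550
step 3: x_pred=6.9312  r=-1.9312  x^+=5.4731  v^+=4.8519  a^+=1.6814
step 4: x_pred=12.0970  r=-12.0970  x^+=2.9638  v^+=5.8350  a^+=-1.9115

x_post = 2.9638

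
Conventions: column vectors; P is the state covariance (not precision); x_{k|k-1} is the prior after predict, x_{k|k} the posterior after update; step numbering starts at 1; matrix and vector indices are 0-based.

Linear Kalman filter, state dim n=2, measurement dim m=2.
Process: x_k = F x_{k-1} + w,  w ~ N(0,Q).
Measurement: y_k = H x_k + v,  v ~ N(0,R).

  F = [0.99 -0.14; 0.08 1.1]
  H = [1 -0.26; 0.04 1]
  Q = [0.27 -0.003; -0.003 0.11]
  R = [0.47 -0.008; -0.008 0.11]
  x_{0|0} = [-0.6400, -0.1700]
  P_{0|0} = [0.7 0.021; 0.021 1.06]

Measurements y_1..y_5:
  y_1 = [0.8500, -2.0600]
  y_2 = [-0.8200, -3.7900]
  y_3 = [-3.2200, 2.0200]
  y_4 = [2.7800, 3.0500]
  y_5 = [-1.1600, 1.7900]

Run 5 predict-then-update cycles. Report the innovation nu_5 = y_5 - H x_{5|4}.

innov = [-1.4648, -0.4055]

step 1: x^-=[-0.6098, -0.2382]  P^-=[0.9710 -0.0882; -0.0882 1.4008]  S=[1.5816 -0.4206; -0.4206 1.5053]  K=[0.6695 0.1543; -0.0423 0.9164]  nu=[1.3979, -1.7974]  x^+=[0.0487, -1.9445]  P^+=[0.3132 -0.0009; -0.0009 0.1012]
step 2: x^-=[0.3205, -2.1351]  P^-=[0.5792 0.0052; 0.0052 0.2343]  S=[1.0623 -0.0406; -0.0406 0.3456]  K=[0.5495 0.1467; -0.0266 0.6753]  nu=[-1.6956, -1.6678]  x^+=[-0.8560, -3.2162]  P^+=[0.2575 0.0014; 0.0014 0.0744]
step 3: x^-=[-0.3971, -3.6063]  P^-=[0.5234 0.0075; 0.0075 0.2020]  S=[1.0032 -0.0322; -0.0322 0.3134]  K=[0.5245 0.1445; -0.0243 0.6429]  nu=[-3.7605, 5.6422]  x^+=[-1.5540, 0.1124]  P^+=[0.2458 0.0019; 0.0019 0.0708]
step 4: x^-=[-1.5542, -0.0007]  P^-=[0.5118 0.0076; 0.0076 0.1976]  S=[0.9912 -0.0314; -0.0314 0.3090]  K=[0.5189 0.1435; -0.0240 0.6380]  nu=[4.3340, 3.1129]  x^+=[1.1414, 1.8814]  P^+=[0.2432 0.0019; 0.0019 0.0703]
step 5: x^-=[0.8666, 2.1608]  P^-=[0.5092 0.0075; 0.0075 0.1969]  S=[0.9887 -0.0314; -0.0314 0.3084]  K=[0.5177 0.1431; -0.0240 0.6372]  nu=[-1.4648, -0.4055]  x^+=[0.0503, 1.9375]  P^+=[0.2426 0.0019; 0.0019 0.0702]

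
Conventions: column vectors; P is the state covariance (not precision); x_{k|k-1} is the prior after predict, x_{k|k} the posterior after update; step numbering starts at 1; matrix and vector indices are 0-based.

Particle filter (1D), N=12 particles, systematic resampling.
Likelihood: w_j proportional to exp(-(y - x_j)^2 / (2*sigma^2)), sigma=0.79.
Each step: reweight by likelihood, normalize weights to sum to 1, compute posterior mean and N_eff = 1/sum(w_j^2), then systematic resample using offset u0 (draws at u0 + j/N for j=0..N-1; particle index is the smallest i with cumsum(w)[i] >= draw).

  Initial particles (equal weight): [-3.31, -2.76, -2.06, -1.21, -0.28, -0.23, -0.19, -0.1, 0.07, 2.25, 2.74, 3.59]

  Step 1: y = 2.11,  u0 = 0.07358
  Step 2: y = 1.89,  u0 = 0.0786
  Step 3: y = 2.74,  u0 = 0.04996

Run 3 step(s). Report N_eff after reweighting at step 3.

step 1: w=[0.0000, 0.0000, 0.0000, 0.0001, 0.0052, 0.0063, 0.0073, 0.0101, 0.0180, 0.4977, 0.3679, 0.0874]  mean=2.4376  Neff=2.5560  idx=[9, 9, 9, 9, 9, 9, 10, 10, 10, 10, 10, 11]
step 2: w=[0.1085, 0.1085, 0.1085, 0.1085, 0.1085, 0.1085, 0.0675, 0.0675, 0.0675, 0.0675, 0.0675, 0.0119]  mean=2.4312  Neff=10.6962  idx=[0, 1, 2, 3, 3, 4, 5, 6, 7, 8, 9, 11]
step 3: w=[0.0798, 0.0798, 0.0798, 0.0798, 0.0798, 0.0798, 0.0798, 0.0968, 0.0968, 0.0968, 0.0968, 0.0542]  mean=2.5123  Neff=11.7666  idx=[0, 1, 2, 3, 4, 5, 6, 7, 8, 9, 10, 11]

N_eff = 11.7666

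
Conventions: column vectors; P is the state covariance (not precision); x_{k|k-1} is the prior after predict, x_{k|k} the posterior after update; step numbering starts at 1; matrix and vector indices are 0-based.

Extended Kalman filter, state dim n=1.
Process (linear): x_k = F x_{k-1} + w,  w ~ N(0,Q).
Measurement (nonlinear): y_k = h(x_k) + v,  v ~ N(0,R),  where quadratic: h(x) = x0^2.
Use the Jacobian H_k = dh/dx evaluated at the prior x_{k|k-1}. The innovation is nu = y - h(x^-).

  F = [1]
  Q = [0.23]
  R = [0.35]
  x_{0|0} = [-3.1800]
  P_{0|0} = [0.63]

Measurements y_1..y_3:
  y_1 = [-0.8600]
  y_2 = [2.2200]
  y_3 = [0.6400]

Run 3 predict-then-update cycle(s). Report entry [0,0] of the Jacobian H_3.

H_jac[0,0] = -2.9749

step 1: x^-=[-3.1800]  P^-=[0.8600]  H_jac=[-6.3600]  S=[35.1367]  K=[-0.1557]  nu=[-10.9724]  x^+=[-1.4720]  P^+=[0.0086]
step 2: x^-=[-1.4720]  P^-=[0.2386]  H_jac=[-2.9439]  S=[2.4176]  K=[-0.2905]  nu=[0.0533]  x^+=[-1.4875]  P^+=[0.0345]
step 3: x^-=[-1.4875]  P^-=[0.2645]  H_jac=[-2.9749]  S=[2.6912]  K=[-0.2924]  nu=[-1.5725]  x^+=[-1.0276]  P^+=[0.0344]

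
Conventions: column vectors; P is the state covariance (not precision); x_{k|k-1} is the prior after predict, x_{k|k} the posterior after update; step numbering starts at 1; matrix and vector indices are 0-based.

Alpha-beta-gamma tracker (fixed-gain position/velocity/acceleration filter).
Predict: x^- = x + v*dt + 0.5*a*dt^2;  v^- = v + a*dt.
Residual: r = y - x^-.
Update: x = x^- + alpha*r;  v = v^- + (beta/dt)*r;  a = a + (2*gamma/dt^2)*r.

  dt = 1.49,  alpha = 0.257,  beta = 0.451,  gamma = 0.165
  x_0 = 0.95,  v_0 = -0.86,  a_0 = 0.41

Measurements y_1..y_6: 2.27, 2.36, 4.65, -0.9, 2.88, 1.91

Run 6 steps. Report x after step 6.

x_post = 1.0747

step 1: x_pred=0.1237  r=2.1463  x^+=0.6753  v^+=0.4005  a^+=0.7290
step 2: x_pred=2.0814  r=0.2786  x^+=2.1530  v^+=1.5711  a^+=0.7704
step 3: x_pred=5.3492  r=-0.6992  x^+=5.1695  v^+=2.5074  a^+=0.6665
step 4: x_pred=9.6455  r=-10.5455  x^+=6.9353  v^+=0.3086  a^+=-0.9010
step 5: x_pred=6.3950  r=-3.5150  x^+=5.4916  v^+=-2.0978  a^+=-1.4235
step 6: x_pred=0.7858  r=1.1242  x^+=1.0747  v^+=-3.8785  a^+=-1.2564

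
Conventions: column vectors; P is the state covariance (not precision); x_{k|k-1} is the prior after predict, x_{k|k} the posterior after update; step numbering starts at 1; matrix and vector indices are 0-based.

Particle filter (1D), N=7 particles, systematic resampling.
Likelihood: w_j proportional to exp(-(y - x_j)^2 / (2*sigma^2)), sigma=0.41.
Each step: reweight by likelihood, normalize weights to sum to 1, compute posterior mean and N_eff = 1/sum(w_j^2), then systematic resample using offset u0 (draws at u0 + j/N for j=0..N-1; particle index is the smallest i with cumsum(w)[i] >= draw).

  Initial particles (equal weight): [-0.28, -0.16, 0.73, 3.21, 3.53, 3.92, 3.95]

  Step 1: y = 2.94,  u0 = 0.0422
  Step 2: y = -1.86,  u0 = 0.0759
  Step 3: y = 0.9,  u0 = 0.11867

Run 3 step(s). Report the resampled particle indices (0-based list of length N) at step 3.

step 1: w=[0.0000, 0.0000, 0.0000, 0.6360, 0.2805, 0.0454, 0.0380]  mean=3.3601  Neff=2.0544  idx=[3, 3, 3, 3, 3, 4, 4]
step 2: w=[0.2000, 0.2000, 0.2000, 0.2000, 0.2000, 0.0000, 0.0000]  mean=3.2100  Neff=5.0002  idx=[0, 1, 1, 2, 3, 3, 4]
step 3: w=[0.1429, 0.1429, 0.1429, 0.1429, 0.1429, 0.1429, 0.1429]  mean=3.2100  Neff=7.0000  idx=[0, 1, 2, 3, 4, 5, 6]

resampled_idx = [0, 1, 2, 3, 4, 5, 6]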